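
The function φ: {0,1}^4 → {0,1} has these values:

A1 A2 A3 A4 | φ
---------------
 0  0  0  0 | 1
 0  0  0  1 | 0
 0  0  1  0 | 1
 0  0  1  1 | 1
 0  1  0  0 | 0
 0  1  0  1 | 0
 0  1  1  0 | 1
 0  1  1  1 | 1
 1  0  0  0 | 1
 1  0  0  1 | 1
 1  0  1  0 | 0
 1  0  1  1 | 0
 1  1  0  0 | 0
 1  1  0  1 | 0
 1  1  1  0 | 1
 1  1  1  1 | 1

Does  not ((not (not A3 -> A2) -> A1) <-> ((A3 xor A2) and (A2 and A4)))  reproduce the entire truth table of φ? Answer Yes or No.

Check the formula against φ row by row:
  A1=0, A2=0, A3=0, A4=0: formula gives 0, but φ = 1 ✗
Row (0,0,0,0) is a counterexample, so the formula is not equivalent to φ.

No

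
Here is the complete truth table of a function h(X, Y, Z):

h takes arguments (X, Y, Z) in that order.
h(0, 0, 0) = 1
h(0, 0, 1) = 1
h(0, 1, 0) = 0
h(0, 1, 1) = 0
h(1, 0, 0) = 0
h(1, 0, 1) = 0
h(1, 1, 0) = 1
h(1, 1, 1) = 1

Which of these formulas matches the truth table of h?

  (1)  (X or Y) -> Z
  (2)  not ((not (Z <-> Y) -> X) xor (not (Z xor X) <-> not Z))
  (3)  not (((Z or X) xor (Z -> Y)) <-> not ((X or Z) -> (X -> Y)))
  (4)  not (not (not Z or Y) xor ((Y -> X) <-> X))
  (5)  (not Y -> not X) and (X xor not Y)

5

(1): at (0,1,1) it gives 1, but h = 0 — eliminated.
(2): at (0,0,1) it gives 0, but h = 1 — eliminated.
(3): at (0,1,0) it gives 1, but h = 0 — eliminated.
(4): at (0,0,1) it gives 0, but h = 1 — eliminated.
Only (5) survives; checking it on all 8 rows confirms it matches h.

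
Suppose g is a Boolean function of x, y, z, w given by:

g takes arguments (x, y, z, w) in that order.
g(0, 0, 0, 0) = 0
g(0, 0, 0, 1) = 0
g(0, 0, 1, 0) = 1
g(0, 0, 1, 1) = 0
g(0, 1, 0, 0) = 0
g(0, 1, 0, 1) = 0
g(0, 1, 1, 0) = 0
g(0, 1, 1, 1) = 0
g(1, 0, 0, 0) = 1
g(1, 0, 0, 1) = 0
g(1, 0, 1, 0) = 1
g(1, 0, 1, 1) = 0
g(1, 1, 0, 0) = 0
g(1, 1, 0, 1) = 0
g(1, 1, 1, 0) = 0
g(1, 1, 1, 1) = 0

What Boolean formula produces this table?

g(x, y, z, w) = ((((¬x ∧ ¬y) ∧ z) ∧ ¬w) ∨ (((x ∧ ¬y) ∧ ¬z) ∧ ¬w)) ∨ (((x ∧ ¬y) ∧ z) ∧ ¬w)

Collect the rows where g=1 — (0,0,1,0), (1,0,0,0), (1,0,1,0) — and write one minterm per row: ¬x·¬y·z·¬w, x·¬y·¬z·¬w, x·¬y·z·¬w. Their union (logical OR) reproduces the table exactly.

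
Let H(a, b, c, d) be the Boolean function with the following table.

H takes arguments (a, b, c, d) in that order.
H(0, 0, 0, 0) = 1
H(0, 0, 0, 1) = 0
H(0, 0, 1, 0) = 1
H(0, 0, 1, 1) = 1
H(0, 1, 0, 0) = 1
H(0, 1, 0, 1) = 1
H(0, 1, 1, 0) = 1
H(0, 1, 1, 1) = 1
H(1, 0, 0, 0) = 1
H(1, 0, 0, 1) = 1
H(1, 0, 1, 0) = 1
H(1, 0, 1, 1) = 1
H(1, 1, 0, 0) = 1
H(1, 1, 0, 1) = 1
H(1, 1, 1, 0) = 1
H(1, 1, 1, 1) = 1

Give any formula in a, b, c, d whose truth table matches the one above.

Only row (0,0,0,1) gives 0. So H is 1 everywhere except there — the complement of the minterm ¬a·¬b·¬c·d.

H(a, b, c, d) = ¬(((¬a ∧ ¬b) ∧ ¬c) ∧ d)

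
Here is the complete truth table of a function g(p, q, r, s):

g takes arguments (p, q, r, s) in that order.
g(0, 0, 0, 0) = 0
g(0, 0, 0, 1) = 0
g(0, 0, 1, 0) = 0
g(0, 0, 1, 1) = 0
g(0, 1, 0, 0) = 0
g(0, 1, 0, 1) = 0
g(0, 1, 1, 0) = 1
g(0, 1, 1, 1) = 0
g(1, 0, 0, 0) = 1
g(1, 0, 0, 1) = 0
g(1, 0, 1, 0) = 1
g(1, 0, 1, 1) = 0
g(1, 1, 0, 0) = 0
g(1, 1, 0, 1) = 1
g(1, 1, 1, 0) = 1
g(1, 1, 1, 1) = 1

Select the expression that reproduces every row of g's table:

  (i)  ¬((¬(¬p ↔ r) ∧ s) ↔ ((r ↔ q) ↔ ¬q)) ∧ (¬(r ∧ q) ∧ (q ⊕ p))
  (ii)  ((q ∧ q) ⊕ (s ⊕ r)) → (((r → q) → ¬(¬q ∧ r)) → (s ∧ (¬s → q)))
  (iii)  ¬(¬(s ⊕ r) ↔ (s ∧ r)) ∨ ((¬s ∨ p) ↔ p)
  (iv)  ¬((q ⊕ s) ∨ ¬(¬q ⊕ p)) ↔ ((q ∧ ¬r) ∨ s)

iv

(i) disagrees with g on (0,1,0,0) (formula → 1, table → 0); rule it out.
(ii) disagrees with g on (0,0,0,0) (formula → 1, table → 0); rule it out.
(iii) disagrees with g on (0,0,0,0) (formula → 1, table → 0); rule it out.
Only (iv) survives; checking it on all 16 rows confirms it matches g.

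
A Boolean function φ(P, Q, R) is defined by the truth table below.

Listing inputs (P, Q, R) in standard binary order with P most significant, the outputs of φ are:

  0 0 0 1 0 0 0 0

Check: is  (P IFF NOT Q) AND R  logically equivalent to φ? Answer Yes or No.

No

Check the formula against φ row by row:
  P=0, Q=0, R=0: formula gives 0, φ = 0 ✓
  P=0, Q=0, R=1: formula gives 0, φ = 0 ✓
  P=0, Q=1, R=0: formula gives 0, φ = 0 ✓
  P=0, Q=1, R=1: formula gives 1, φ = 1 ✓
  P=1, Q=0, R=0: formula gives 0, φ = 0 ✓
  P=1, Q=0, R=1: formula gives 1, but φ = 0 ✗
Since they disagree at (1,0,1), the expression is not a correct formula for φ.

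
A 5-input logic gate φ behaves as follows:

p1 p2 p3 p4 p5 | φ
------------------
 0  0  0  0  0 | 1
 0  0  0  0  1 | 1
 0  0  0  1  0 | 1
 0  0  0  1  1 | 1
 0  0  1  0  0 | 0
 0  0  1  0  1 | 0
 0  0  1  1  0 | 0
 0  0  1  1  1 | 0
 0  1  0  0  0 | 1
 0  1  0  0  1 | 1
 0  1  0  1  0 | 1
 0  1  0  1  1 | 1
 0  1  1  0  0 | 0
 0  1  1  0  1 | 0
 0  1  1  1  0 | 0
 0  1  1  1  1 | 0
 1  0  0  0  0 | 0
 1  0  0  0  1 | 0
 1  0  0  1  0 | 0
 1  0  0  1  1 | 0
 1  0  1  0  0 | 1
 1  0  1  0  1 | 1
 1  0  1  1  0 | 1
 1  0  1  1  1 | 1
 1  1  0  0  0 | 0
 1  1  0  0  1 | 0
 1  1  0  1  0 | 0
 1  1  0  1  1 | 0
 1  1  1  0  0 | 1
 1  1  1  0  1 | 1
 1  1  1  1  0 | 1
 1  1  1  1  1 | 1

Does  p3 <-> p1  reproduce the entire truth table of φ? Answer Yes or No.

Yes

Check the formula against φ row by row:
  p1=0, p2=0, p3=0, p4=0, p5=0: formula gives 1, φ = 1 ✓
  p1=0, p2=0, p3=0, p4=0, p5=1: formula gives 1, φ = 1 ✓
  p1=0, p2=0, p3=0, p4=1, p5=0: formula gives 1, φ = 1 ✓
  p1=0, p2=0, p3=0, p4=1, p5=1: formula gives 1, φ = 1 ✓
  …and likewise for the remaining 28 rows.
Every row agrees, so the formula is equivalent.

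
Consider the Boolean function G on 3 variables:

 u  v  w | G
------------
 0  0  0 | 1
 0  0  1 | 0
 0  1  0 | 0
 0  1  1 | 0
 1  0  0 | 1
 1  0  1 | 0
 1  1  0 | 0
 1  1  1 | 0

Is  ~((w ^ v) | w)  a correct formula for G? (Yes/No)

Evaluate ~((w ^ v) | w) on each row and compare to G:
  u=0, v=0, w=0: formula gives 1, G = 1 ✓
  u=0, v=0, w=1: formula gives 0, G = 0 ✓
  u=0, v=1, w=0: formula gives 0, G = 0 ✓
  u=0, v=1, w=1: formula gives 0, G = 0 ✓
  u=1, v=0, w=0: formula gives 1, G = 1 ✓
  … (the remaining 3 rows also agree.)
Every row agrees, so the formula is equivalent.

Yes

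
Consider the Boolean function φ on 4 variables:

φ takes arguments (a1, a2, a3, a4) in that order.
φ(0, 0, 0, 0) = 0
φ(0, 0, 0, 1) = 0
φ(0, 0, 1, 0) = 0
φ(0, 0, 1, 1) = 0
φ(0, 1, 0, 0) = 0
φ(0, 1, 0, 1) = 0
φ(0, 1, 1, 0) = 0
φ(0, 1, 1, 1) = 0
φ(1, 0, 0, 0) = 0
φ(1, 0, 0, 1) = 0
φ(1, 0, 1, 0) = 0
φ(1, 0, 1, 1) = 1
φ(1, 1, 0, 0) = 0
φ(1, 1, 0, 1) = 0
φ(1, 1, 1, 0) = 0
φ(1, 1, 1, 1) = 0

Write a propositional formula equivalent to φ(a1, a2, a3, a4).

Only row (1,0,1,1) gives 1. That row's minterm a1·¬a2·a3·a4 is φ directly.

φ(a1, a2, a3, a4) = ((a1 & ~a2) & a3) & a4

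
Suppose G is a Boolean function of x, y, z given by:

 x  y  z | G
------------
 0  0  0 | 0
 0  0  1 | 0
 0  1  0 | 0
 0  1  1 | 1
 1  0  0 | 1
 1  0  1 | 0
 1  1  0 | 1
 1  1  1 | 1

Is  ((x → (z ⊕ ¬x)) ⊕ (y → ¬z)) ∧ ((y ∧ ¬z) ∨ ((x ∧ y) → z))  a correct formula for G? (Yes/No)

Yes

Evaluate ((x → (z ⊕ ¬x)) ⊕ (y → ¬z)) ∧ ((y ∧ ¬z) ∨ ((x ∧ y) → z)) on each row and compare to G:
  x=0, y=0, z=0: formula gives 0, G = 0 ✓
  x=0, y=0, z=1: formula gives 0, G = 0 ✓
  x=0, y=1, z=0: formula gives 0, G = 0 ✓
  x=0, y=1, z=1: formula gives 1, G = 1 ✓
  x=1, y=0, z=0: formula gives 1, G = 1 ✓
  …and likewise for the remaining 3 rows.
Every row agrees, so the formula is equivalent.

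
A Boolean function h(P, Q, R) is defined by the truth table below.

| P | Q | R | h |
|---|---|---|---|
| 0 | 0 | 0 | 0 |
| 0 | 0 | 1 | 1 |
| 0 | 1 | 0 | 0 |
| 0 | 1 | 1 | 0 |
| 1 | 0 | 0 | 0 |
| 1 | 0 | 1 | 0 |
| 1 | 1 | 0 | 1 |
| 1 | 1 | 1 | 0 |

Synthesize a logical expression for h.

h(P, Q, R) = ((~P & ~Q) & R) | ((P & Q) & ~R)

h=1 on 2 inputs: (0,0,1), (1,1,0). Reading each as a conjunction of literals (¬P·¬Q·R, P·Q·¬R) and taking the OR gives the canonical DNF.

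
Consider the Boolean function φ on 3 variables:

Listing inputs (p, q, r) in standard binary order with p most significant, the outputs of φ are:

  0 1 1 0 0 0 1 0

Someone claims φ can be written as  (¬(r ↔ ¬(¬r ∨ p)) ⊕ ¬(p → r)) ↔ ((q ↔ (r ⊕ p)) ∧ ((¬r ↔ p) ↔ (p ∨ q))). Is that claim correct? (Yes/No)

Check the formula against φ row by row:
  p=0, q=0, r=0: formula gives 0, φ = 0 ✓
  p=0, q=0, r=1: formula gives 1, φ = 1 ✓
  p=0, q=1, r=0: formula gives 1, φ = 1 ✓
  p=0, q=1, r=1: formula gives 0, φ = 0 ✓
  p=1, q=0, r=0: formula gives 0, φ = 0 ✓
  …and likewise for the remaining 3 rows.
All 8 rows match — the expression computes φ exactly.

Yes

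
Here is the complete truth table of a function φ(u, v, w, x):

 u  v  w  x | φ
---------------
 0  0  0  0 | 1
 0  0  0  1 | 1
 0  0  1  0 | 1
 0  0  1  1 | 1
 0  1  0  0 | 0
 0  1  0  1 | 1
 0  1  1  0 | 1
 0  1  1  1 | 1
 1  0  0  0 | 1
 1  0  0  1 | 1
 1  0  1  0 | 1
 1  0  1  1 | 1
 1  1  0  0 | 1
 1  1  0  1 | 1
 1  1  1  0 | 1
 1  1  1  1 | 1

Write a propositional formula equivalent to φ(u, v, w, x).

φ(u, v, w, x) = NOT (((NOT u AND v) AND NOT w) AND NOT x)

φ is 0 on exactly one input, (0,1,0,0), whose minterm is ¬u·v·¬w·¬x. So φ is the negation of that single conjunction.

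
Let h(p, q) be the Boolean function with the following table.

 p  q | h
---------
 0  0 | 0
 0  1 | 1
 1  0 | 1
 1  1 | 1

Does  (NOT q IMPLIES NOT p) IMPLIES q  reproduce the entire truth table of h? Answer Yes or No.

Check the formula against h row by row:
  p=0, q=0: formula gives 0, h = 0 ✓
  p=0, q=1: formula gives 1, h = 1 ✓
  p=1, q=0: formula gives 1, h = 1 ✓
  p=1, q=1: formula gives 1, h = 1 ✓
Every row agrees, so the formula is equivalent.

Yes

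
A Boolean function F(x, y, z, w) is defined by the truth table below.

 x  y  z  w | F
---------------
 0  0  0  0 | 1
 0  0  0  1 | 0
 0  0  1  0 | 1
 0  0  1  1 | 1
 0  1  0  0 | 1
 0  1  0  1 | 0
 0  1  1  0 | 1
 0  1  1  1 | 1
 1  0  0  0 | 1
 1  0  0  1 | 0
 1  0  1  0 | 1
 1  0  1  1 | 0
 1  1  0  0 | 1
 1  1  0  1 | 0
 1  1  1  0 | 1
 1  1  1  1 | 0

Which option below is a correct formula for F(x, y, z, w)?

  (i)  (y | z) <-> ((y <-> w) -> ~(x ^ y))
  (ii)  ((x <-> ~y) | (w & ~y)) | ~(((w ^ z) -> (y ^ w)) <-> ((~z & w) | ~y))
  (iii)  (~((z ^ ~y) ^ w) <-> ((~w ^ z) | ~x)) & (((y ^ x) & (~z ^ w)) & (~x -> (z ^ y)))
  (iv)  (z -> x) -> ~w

iv

(i): at (0,0,0,0) it gives 0, but F = 1 — eliminated.
(ii): at (0,0,0,0) it gives 0, but F = 1 — eliminated.
(iii): at (0,0,0,0) it gives 0, but F = 1 — eliminated.
Only (iv) survives; checking it on all 16 rows confirms it matches F.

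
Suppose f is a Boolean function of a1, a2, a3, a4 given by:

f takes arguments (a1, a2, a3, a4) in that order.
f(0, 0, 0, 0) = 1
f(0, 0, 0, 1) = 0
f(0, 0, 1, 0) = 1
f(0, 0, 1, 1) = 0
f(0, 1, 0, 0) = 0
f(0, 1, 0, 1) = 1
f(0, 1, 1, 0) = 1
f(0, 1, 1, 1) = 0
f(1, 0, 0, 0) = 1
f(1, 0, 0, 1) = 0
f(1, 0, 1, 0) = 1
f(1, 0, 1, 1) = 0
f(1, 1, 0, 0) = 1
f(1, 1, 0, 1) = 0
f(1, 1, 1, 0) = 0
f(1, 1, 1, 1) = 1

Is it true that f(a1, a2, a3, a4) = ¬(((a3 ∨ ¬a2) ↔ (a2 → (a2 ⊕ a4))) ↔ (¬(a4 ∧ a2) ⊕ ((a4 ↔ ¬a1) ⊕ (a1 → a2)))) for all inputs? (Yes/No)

Test each input against both f and the formula:
  a1=0, a2=0, a3=0, a4=0: formula gives 1, f = 1 ✓
  a1=0, a2=0, a3=0, a4=1: formula gives 0, f = 0 ✓
  a1=0, a2=0, a3=1, a4=0: formula gives 1, f = 1 ✓
  a1=0, a2=0, a3=1, a4=1: formula gives 0, f = 0 ✓
  … (the remaining 12 rows also agree.)
No disagreement on any input; they are logically equivalent.

Yes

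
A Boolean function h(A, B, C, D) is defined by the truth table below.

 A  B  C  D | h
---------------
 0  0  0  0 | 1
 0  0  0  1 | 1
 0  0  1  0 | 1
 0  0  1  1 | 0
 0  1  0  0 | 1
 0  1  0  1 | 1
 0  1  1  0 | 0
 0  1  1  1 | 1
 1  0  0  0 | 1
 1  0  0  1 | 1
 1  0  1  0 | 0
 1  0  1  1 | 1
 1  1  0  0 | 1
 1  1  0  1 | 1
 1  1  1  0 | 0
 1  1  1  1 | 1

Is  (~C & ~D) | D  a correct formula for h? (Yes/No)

Evaluate (~C & ~D) | D on each row and compare to h:
  A=0, B=0, C=0, D=0: formula gives 1, h = 1 ✓
  A=0, B=0, C=0, D=1: formula gives 1, h = 1 ✓
  A=0, B=0, C=1, D=0: formula gives 0, but h = 1 ✗
Row (0,0,1,0) is a counterexample, so the formula is not equivalent to h.

No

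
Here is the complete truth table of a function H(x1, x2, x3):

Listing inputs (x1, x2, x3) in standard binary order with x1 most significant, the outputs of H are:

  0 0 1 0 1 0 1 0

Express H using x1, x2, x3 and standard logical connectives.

H(x1, x2, x3) = (((~x1 & x2) & ~x3) | ((x1 & ~x2) & ~x3)) | ((x1 & x2) & ~x3)

H=1 on 3 inputs: (0,1,0), (1,0,0), (1,1,0). Reading each as a conjunction of literals (¬x1·x2·¬x3, x1·¬x2·¬x3, x1·x2·¬x3) and taking the OR gives the canonical DNF.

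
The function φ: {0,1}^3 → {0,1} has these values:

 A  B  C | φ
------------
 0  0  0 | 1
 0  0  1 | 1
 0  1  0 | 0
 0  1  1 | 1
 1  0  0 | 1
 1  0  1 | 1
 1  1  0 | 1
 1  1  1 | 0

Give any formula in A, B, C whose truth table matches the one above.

φ(A, B, C) = (((A' · B) · C') + ((A · B) · C))'

The 0-rows are (0,1,0), (1,1,1). Take each as a conjunction (¬A·B·¬C, A·B·C), form their disjunction, and complement — that gives a formula that is 1 everywhere φ is.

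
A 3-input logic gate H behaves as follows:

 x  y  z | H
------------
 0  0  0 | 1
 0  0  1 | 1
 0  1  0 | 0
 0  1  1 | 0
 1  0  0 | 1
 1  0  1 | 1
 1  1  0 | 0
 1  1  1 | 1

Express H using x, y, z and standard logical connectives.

H(x, y, z) = NOT ((((NOT x AND y) AND NOT z) OR ((NOT x AND y) AND z)) OR ((x AND y) AND NOT z))

The 0-rows are (0,1,0), (0,1,1), (1,1,0). Take each as a conjunction (¬x·y·¬z, ¬x·y·z, x·y·¬z), form their disjunction, and complement — that gives a formula that is 1 everywhere H is.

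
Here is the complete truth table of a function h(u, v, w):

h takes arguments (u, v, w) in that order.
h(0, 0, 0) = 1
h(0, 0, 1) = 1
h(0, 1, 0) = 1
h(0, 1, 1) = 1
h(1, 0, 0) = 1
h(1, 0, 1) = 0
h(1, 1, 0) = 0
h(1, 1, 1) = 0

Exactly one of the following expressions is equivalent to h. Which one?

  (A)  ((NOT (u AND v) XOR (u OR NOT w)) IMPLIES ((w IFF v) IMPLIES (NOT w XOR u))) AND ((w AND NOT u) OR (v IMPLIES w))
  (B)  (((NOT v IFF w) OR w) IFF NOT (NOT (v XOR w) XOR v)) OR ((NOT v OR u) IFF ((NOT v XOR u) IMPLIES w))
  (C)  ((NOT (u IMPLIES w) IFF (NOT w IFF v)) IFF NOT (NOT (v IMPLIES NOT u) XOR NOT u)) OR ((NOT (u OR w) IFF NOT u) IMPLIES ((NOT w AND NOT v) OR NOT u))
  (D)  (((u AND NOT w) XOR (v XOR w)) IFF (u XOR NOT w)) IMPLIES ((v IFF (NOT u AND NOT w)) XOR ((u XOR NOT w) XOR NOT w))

C

(A) fails at (0,1,0): the formula yields 0, h is 1.
(B) fails at (0,1,0): the formula yields 0, h is 1.
(D) fails at (0,1,1): the formula yields 0, h is 1.
Only (C) survives; checking it on all 8 rows confirms it matches h.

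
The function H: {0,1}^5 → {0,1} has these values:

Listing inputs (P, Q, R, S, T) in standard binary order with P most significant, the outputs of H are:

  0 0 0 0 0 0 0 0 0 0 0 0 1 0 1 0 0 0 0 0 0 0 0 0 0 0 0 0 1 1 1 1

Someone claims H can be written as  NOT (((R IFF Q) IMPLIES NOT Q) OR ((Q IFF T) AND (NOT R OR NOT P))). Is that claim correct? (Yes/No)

Yes

Evaluate NOT (((R IFF Q) IMPLIES NOT Q) OR ((Q IFF T) AND (NOT R OR NOT P))) on each row and compare to H:
  P=0, Q=0, R=0, S=0, T=0: formula gives 0, H = 0 ✓
  P=0, Q=0, R=0, S=0, T=1: formula gives 0, H = 0 ✓
  P=0, Q=0, R=0, S=1, T=0: formula gives 0, H = 0 ✓
  P=0, Q=0, R=0, S=1, T=1: formula gives 0, H = 0 ✓
  … (the remaining 28 rows also agree.)
Every row agrees, so the formula is equivalent.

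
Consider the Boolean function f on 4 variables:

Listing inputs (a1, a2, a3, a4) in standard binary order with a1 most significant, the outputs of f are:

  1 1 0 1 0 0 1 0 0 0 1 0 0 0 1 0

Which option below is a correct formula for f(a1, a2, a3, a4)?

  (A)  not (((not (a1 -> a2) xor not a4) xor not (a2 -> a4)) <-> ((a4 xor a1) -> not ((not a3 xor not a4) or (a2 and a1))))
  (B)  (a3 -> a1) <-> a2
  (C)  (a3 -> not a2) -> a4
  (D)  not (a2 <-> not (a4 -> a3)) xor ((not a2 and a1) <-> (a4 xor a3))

D

(A) fails at (0,0,0,0): the formula yields 0, f is 1.
(B) fails at (0,0,0,0): the formula yields 0, f is 1.
(C) fails at (0,0,0,0): the formula yields 0, f is 1.
Only (D) survives; checking it on all 16 rows confirms it matches f.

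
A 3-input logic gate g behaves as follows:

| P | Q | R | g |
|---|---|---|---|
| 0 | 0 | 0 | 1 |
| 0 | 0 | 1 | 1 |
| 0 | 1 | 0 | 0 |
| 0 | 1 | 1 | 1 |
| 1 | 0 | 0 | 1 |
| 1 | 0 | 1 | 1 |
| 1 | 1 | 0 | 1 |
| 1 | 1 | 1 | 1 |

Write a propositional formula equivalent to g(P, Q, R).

g(P, Q, R) = ~((~P & Q) & ~R)

g is 0 on exactly one input, (0,1,0), whose minterm is ¬P·Q·¬R. So g is the negation of that single conjunction.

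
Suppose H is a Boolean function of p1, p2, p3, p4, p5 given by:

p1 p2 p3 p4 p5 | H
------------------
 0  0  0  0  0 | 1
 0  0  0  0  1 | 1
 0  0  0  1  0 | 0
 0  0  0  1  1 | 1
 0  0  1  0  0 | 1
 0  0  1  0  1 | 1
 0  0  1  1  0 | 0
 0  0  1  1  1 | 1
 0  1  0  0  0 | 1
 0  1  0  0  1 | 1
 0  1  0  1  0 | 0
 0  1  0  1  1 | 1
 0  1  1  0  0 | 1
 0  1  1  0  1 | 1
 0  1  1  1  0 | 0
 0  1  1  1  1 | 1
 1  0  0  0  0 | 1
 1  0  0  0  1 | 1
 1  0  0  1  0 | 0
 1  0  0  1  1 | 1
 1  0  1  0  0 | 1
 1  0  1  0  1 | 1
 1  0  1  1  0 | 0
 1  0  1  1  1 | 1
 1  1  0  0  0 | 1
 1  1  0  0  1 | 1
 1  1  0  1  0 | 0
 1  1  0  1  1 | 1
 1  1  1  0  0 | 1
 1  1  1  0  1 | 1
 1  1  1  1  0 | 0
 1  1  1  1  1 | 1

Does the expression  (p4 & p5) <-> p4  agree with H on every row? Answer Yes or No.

Check the formula against H row by row:
  p1=0, p2=0, p3=0, p4=0, p5=0: formula gives 1, H = 1 ✓
  p1=0, p2=0, p3=0, p4=0, p5=1: formula gives 1, H = 1 ✓
  p1=0, p2=0, p3=0, p4=1, p5=0: formula gives 0, H = 0 ✓
  p1=0, p2=0, p3=0, p4=1, p5=1: formula gives 1, H = 1 ✓
  … (the remaining 28 rows also agree.)
All 32 rows match — the expression computes H exactly.

Yes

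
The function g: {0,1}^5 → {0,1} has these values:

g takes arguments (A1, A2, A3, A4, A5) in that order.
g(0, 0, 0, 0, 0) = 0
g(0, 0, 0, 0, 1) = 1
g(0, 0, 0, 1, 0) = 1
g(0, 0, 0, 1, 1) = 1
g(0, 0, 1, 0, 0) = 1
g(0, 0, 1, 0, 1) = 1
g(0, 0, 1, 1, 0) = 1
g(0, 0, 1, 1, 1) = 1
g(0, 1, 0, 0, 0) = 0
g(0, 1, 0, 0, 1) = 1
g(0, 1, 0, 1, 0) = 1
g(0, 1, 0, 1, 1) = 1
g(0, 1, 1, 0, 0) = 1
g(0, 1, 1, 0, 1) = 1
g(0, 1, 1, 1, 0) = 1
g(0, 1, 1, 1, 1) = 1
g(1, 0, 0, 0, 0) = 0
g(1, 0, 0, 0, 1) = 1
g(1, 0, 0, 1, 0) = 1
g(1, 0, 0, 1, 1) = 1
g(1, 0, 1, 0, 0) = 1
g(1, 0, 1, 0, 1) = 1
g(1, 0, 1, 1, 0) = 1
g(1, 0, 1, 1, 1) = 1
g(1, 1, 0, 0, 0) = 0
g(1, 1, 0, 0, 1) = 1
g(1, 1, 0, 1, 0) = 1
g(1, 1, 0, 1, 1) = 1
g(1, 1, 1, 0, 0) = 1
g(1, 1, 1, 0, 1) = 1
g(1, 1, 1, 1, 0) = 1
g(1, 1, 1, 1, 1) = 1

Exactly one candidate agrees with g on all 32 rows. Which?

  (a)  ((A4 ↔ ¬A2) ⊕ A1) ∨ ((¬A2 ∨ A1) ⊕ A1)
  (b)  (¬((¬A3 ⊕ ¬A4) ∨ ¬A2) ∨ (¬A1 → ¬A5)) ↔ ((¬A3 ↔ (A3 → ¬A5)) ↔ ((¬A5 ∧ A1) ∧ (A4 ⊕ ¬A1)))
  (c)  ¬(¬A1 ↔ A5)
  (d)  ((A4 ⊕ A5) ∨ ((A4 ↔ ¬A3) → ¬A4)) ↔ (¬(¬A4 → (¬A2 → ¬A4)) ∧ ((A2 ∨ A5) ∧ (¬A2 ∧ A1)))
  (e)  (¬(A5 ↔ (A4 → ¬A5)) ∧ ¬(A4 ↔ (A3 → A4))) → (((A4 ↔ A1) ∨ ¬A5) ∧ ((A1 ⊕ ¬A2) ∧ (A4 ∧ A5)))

e

(a) disagrees with g on (0,0,0,0,0) (formula → 1, table → 0); rule it out.
(b) disagrees with g on (0,0,0,1,0) (formula → 0, table → 1); rule it out.
(c) disagrees with g on (0,0,0,0,0) (formula → 1, table → 0); rule it out.
(d) disagrees with g on (0,0,0,0,1) (formula → 0, table → 1); rule it out.
That leaves (e). Evaluating it on every row reproduces the table of g exactly.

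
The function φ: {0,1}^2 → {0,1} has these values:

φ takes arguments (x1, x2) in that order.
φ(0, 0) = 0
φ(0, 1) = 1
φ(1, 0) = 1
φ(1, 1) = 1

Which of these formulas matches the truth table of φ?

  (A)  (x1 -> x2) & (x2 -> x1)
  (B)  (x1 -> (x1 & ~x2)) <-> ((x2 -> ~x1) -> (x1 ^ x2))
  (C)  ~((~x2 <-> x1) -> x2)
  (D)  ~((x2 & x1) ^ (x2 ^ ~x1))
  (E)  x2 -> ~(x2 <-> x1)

D

(A): at (0,0) it gives 1, but φ = 0 — eliminated.
(B): at (1,1) it gives 0, but φ = 1 — eliminated.
(C): at (0,1) it gives 0, but φ = 1 — eliminated.
(E): at (0,0) it gives 1, but φ = 0 — eliminated.
(D) is the remaining candidate, and it agrees with φ on all 4 inputs.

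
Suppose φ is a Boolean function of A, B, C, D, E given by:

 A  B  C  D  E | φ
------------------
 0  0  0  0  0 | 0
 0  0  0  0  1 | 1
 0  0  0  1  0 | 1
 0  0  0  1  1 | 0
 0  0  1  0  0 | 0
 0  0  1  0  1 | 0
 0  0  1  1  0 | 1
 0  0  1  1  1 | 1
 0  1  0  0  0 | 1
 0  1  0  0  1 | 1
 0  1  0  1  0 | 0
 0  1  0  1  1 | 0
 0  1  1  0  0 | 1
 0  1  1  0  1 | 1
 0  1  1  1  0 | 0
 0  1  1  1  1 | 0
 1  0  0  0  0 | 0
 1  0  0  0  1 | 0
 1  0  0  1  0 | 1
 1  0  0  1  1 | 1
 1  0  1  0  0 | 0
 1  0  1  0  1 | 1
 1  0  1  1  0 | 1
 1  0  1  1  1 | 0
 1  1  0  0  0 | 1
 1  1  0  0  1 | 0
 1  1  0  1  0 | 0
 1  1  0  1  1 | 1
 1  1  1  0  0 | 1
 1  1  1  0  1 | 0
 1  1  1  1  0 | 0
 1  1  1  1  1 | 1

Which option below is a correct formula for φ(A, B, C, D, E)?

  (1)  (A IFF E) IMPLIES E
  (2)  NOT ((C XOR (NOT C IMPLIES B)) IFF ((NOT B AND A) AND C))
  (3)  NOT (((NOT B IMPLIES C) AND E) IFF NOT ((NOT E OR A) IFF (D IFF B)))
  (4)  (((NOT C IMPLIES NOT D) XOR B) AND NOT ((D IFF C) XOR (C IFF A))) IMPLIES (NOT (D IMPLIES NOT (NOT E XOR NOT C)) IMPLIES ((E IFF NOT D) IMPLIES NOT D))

(1) fails at (0,0,0,1,0): the formula yields 0, φ is 1.
(2) fails at (0,0,0,0,1): the formula yields 0, φ is 1.
(4) fails at (0,0,0,0,0): the formula yields 1, φ is 0.
Only (3) survives; checking it on all 32 rows confirms it matches φ.

3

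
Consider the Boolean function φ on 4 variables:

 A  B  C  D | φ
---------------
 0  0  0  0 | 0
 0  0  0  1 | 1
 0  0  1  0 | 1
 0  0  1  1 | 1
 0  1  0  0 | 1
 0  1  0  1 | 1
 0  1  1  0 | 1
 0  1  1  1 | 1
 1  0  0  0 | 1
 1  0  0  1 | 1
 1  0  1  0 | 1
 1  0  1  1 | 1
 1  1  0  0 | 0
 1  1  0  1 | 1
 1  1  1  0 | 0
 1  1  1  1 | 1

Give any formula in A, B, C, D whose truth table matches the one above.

There are just 3 zero rows: (0,0,0,0), (1,1,0,0), (1,1,1,0). Their minterms are ¬A·¬B·¬C·¬D, A·B·¬C·¬D, A·B·C·¬D; the OR of those covers precisely the 0-outputs, and negating it yields φ.

φ(A, B, C, D) = ~(((((~A & ~B) & ~C) & ~D) | (((A & B) & ~C) & ~D)) | (((A & B) & C) & ~D))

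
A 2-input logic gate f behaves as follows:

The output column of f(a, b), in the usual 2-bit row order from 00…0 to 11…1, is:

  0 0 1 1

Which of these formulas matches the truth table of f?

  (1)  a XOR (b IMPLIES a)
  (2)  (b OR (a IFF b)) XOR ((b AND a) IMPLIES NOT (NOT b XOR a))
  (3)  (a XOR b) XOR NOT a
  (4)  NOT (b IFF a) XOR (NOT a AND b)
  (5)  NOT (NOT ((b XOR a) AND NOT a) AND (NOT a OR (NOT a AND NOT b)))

(1) fails at (0,0): the formula yields 1, f is 0.
(3) fails at (0,0): the formula yields 1, f is 0.
(4) fails at (1,1): the formula yields 0, f is 1.
(5) fails at (0,1): the formula yields 1, f is 0.
That leaves (2). Evaluating it on every row reproduces the table of f exactly.

2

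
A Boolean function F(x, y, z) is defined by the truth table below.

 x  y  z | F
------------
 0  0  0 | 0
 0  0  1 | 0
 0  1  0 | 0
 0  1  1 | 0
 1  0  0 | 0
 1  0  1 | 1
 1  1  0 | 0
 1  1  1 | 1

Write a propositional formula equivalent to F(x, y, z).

Collect the rows where F=1 — (1,0,1), (1,1,1) — and write one minterm per row: x·¬y·z, x·y·z. Their union (logical OR) reproduces the table exactly.

F(x, y, z) = ((x AND NOT y) AND z) OR ((x AND y) AND z)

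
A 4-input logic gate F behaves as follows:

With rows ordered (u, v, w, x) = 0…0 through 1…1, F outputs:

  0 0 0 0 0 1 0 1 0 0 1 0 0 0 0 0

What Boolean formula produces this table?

F(u, v, w, x) = ((((¬u ∧ v) ∧ ¬w) ∧ x) ∨ (((¬u ∧ v) ∧ w) ∧ x)) ∨ (((u ∧ ¬v) ∧ w) ∧ ¬x)

The 1-rows are (0,1,0,1), (0,1,1,1), (1,0,1,0). Each contributes one minterm — ¬u·v·¬w·x; ¬u·v·w·x; u·¬v·w·¬x — and their disjunction is a sum-of-products form of F.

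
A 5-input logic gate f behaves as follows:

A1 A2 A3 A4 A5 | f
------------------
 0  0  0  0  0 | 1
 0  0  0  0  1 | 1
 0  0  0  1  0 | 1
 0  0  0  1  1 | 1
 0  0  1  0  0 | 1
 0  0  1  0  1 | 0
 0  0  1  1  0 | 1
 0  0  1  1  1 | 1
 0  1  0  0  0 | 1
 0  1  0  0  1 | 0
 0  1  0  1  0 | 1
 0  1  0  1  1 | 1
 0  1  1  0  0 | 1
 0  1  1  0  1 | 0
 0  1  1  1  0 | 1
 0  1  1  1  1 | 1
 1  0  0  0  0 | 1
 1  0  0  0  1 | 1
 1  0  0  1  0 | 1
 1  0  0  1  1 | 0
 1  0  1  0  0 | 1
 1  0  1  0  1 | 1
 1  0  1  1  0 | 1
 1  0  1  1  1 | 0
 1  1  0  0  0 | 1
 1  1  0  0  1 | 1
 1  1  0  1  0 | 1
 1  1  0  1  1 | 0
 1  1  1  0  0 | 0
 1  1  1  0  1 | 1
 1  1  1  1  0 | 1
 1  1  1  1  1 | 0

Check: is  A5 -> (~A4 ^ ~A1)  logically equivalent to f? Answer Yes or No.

Check the formula against f row by row:
  A1=0, A2=0, A3=0, A4=0, A5=0: formula gives 1, f = 1 ✓
  A1=0, A2=0, A3=0, A4=0, A5=1: formula gives 0, but f = 1 ✗
Since they disagree at (0,0,0,0,1), the expression is not a correct formula for f.

No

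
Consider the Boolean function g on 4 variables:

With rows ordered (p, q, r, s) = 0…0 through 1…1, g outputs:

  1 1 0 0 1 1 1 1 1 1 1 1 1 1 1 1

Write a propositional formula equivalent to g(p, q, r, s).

g(p, q, r, s) = not ((((not p and not q) and r) and not s) or (((not p and not q) and r) and s))

There are just 2 zero rows: (0,0,1,0), (0,0,1,1). Their minterms are ¬p·¬q·r·¬s, ¬p·¬q·r·s; the OR of those covers precisely the 0-outputs, and negating it yields g.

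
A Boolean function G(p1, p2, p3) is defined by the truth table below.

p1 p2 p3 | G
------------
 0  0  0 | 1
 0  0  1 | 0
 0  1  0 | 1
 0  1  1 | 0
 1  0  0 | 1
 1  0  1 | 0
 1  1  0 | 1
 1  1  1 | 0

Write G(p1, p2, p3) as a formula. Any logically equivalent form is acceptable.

G(p1, p2, p3) = ~p3

The output is the negation of p3.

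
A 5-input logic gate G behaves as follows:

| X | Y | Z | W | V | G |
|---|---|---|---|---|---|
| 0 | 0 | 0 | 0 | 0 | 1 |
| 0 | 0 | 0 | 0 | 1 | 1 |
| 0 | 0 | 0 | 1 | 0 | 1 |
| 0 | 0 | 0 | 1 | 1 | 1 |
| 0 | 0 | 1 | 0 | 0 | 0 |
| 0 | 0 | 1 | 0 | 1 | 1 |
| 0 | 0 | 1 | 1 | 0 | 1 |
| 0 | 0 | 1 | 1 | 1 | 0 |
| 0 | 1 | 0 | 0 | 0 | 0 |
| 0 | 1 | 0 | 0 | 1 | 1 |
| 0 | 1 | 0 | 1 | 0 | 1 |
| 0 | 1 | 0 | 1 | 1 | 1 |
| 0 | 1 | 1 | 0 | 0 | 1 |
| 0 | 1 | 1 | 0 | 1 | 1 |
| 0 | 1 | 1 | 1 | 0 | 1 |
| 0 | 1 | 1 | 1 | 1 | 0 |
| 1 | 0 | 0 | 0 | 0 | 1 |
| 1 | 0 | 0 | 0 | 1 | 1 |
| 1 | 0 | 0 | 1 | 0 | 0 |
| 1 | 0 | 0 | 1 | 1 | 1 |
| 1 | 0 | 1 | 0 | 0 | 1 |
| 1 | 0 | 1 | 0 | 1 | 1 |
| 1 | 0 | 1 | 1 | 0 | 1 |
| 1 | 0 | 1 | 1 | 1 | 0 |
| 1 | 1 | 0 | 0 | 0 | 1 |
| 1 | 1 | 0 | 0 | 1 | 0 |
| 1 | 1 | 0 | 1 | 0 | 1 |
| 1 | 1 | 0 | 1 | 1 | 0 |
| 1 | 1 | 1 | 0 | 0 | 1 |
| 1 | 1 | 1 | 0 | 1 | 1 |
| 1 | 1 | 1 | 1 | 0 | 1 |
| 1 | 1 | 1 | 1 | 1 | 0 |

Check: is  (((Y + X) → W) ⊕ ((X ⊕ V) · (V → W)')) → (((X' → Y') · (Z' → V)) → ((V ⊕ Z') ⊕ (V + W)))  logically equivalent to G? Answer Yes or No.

Evaluate (((Y + X) → W) ⊕ ((X ⊕ V) · (V → W)')) → (((X' → Y') · (Z' → V)) → ((V ⊕ Z') ⊕ (V + W))) on each row and compare to G:
  X=0, Y=0, Z=0, W=0, V=0: formula gives 1, G = 1 ✓
  X=0, Y=0, Z=0, W=0, V=1: formula gives 1, G = 1 ✓
  X=0, Y=0, Z=0, W=1, V=0: formula gives 1, G = 1 ✓
  X=0, Y=0, Z=0, W=1, V=1: formula gives 1, G = 1 ✓
  …
  X=0, Y=1, Z=0, W=0, V=0: formula gives 1, but G = 0 ✗
A single disagreement suffices: at (0,1,0,0,0) they differ, so the formula does not compute G.

No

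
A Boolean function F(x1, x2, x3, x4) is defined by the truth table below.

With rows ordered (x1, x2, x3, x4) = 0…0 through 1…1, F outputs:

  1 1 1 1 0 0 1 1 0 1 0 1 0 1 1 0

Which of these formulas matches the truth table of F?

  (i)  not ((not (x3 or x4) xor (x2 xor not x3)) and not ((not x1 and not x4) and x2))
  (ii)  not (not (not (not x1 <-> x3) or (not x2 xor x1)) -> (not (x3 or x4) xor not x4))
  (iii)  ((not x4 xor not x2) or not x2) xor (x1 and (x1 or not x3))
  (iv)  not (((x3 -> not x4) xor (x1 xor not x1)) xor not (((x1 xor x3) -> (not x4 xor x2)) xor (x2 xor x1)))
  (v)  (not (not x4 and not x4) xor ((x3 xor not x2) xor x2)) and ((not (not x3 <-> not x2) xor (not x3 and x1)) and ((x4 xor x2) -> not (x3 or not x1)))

iv

(i) disagrees with F on (0,0,0,1) (formula → 0, table → 1); rule it out.
(ii) disagrees with F on (0,0,0,0) (formula → 0, table → 1); rule it out.
(iii) disagrees with F on (0,1,0,0) (formula → 1, table → 0); rule it out.
(v) disagrees with F on (0,0,0,0) (formula → 0, table → 1); rule it out.
That leaves (iv). Evaluating it on every row reproduces the table of F exactly.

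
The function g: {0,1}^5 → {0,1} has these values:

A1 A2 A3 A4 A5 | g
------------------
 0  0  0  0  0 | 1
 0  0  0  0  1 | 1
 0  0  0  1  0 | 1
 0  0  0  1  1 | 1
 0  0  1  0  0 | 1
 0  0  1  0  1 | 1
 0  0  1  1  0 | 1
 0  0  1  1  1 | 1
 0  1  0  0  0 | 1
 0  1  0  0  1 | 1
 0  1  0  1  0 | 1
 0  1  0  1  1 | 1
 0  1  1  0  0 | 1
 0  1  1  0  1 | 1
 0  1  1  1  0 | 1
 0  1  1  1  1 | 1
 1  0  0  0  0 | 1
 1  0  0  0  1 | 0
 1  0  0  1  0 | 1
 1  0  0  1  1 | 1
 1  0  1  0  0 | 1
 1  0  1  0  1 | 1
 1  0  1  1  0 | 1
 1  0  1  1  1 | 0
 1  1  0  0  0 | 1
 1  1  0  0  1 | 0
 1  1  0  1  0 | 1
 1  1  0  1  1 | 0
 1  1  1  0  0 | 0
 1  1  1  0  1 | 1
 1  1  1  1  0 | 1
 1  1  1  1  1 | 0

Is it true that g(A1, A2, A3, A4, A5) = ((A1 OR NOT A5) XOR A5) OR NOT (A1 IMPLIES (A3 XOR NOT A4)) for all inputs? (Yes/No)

Evaluate ((A1 OR NOT A5) XOR A5) OR NOT (A1 IMPLIES (A3 XOR NOT A4)) on each row and compare to g:
  A1=0, A2=0, A3=0, A4=0, A5=0: formula gives 1, g = 1 ✓
  A1=0, A2=0, A3=0, A4=0, A5=1: formula gives 1, g = 1 ✓
  A1=0, A2=0, A3=0, A4=1, A5=0: formula gives 1, g = 1 ✓
  A1=0, A2=0, A3=0, A4=1, A5=1: formula gives 1, g = 1 ✓
  …
  A1=1, A2=1, A3=0, A4=1, A5=1: formula gives 1, but g = 0 ✗
A single disagreement suffices: at (1,1,0,1,1) they differ, so the formula does not compute g.

No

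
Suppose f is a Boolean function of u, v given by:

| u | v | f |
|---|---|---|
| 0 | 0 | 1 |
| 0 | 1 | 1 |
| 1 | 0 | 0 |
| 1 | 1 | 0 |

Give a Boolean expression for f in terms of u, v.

f=1 on 2 inputs: (0,0), (0,1). Reading each as a conjunction of literals (¬u·¬v, ¬u·v) and taking the OR gives the canonical DNF.

f(u, v) = (u' · v') + (u' · v)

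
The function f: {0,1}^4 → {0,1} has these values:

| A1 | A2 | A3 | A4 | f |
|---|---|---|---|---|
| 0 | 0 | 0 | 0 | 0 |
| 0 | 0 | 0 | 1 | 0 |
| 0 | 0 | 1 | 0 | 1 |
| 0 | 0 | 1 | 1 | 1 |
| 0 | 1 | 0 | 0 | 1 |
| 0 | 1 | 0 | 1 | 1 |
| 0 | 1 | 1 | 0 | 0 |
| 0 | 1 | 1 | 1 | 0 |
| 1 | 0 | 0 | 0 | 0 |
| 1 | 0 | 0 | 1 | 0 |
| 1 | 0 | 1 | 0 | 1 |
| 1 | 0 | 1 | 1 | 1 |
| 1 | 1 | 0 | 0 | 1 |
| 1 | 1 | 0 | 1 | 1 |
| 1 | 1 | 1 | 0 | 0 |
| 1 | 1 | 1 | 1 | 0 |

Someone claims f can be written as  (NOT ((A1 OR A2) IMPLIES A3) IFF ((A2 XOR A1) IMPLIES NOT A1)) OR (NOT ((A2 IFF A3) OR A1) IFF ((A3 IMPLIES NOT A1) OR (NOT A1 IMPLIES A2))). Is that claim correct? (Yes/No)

Yes

Evaluate (NOT ((A1 OR A2) IMPLIES A3) IFF ((A2 XOR A1) IMPLIES NOT A1)) OR (NOT ((A2 IFF A3) OR A1) IFF ((A3 IMPLIES NOT A1) OR (NOT A1 IMPLIES A2))) on each row and compare to f:
  A1=0, A2=0, A3=0, A4=0: formula gives 0, f = 0 ✓
  A1=0, A2=0, A3=0, A4=1: formula gives 0, f = 0 ✓
  A1=0, A2=0, A3=1, A4=0: formula gives 1, f = 1 ✓
  A1=0, A2=0, A3=1, A4=1: formula gives 1, f = 1 ✓
  … (the remaining 12 rows also agree.)
All 16 rows match — the expression computes f exactly.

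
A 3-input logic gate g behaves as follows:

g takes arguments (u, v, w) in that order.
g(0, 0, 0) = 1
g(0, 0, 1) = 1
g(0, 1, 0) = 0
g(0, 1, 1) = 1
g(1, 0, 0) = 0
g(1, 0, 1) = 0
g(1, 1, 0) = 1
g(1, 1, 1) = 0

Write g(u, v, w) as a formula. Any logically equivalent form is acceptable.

g=1 on 4 inputs: (0,0,0), (0,0,1), (0,1,1), (1,1,0). Reading each as a conjunction of literals (¬u·¬v·¬w, ¬u·¬v·w, ¬u·v·w, u·v·¬w) and taking the OR gives the canonical DNF.

g(u, v, w) = ((((NOT u AND NOT v) AND NOT w) OR ((NOT u AND NOT v) AND w)) OR ((NOT u AND v) AND w)) OR ((u AND v) AND NOT w)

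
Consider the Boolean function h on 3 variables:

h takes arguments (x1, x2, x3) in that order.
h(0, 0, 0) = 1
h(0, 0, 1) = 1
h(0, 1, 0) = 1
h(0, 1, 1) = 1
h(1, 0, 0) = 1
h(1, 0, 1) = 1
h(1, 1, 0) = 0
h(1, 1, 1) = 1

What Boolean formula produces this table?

h(x1, x2, x3) = ¬((x1 ∧ x2) ∧ ¬x3)

h is 0 on exactly one input, (1,1,0), whose minterm is x1·x2·¬x3. So h is the negation of that single conjunction.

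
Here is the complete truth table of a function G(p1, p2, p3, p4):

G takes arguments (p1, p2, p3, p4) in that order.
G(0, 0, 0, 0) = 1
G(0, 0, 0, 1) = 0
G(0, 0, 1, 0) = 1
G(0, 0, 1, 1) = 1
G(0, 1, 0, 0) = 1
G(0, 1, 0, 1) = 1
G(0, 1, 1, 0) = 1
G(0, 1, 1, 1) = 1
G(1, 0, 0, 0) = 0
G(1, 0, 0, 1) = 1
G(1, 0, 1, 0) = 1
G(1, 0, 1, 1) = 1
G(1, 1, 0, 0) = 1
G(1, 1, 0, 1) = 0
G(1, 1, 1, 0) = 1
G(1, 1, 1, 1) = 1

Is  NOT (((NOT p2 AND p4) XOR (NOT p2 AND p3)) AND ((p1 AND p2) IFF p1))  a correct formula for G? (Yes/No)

Test each input against both G and the formula:
  p1=0, p2=0, p3=0, p4=0: formula gives 1, G = 1 ✓
  p1=0, p2=0, p3=0, p4=1: formula gives 0, G = 0 ✓
  p1=0, p2=0, p3=1, p4=0: formula gives 0, but G = 1 ✗
Since they disagree at (0,0,1,0), the expression is not a correct formula for G.

No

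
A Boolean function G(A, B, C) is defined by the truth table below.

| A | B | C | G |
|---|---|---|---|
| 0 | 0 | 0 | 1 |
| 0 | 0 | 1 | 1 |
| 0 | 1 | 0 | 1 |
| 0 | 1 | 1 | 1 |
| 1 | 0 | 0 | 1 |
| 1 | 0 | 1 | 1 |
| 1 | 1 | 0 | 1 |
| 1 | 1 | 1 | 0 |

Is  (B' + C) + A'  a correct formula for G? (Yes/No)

No

Check the formula against G row by row:
  A=0, B=0, C=0: formula gives 1, G = 1 ✓
  A=0, B=0, C=1: formula gives 1, G = 1 ✓
  A=0, B=1, C=0: formula gives 1, G = 1 ✓
  A=0, B=1, C=1: formula gives 1, G = 1 ✓
  A=1, B=0, C=0: formula gives 1, G = 1 ✓
  …
  A=1, B=1, C=0: formula gives 0, but G = 1 ✗
Row (1,1,0) is a counterexample, so the formula is not equivalent to G.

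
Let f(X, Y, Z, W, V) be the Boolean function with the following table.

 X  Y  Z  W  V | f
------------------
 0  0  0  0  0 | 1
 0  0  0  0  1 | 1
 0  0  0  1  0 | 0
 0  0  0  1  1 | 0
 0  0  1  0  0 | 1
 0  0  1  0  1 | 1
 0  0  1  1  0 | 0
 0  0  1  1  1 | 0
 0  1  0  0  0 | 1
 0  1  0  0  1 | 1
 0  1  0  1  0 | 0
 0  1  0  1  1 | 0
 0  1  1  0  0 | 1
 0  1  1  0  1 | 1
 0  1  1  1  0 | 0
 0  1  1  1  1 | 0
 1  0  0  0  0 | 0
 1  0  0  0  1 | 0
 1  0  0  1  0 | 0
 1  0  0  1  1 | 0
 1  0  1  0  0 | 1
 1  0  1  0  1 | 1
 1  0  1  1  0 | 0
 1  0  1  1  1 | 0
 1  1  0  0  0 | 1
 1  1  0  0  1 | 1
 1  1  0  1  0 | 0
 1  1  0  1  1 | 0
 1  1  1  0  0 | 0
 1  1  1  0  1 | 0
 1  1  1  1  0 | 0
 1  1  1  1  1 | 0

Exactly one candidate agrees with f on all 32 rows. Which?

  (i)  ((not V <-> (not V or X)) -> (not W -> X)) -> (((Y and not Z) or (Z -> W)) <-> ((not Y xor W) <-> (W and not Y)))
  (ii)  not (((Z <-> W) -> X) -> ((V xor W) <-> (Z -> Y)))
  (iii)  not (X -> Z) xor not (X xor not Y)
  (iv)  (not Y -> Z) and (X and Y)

(ii) fails at (0,0,0,0,0): the formula yields 0, f is 1.
(iii) fails at (0,0,0,0,0): the formula yields 0, f is 1.
(iv) fails at (0,0,0,0,0): the formula yields 0, f is 1.
(i) is the remaining candidate, and it agrees with f on all 32 inputs.

i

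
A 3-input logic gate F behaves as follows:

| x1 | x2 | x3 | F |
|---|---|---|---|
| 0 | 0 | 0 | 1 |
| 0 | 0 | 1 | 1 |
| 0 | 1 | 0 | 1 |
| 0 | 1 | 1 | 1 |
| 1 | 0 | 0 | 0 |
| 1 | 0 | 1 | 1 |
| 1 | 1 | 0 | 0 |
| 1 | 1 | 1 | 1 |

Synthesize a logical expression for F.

F(x1, x2, x3) = (((x1 · x2') · x3') + ((x1 · x2) · x3'))'

The 0-rows are (1,0,0), (1,1,0). Take each as a conjunction (x1·¬x2·¬x3, x1·x2·¬x3), form their disjunction, and complement — that gives a formula that is 1 everywhere F is.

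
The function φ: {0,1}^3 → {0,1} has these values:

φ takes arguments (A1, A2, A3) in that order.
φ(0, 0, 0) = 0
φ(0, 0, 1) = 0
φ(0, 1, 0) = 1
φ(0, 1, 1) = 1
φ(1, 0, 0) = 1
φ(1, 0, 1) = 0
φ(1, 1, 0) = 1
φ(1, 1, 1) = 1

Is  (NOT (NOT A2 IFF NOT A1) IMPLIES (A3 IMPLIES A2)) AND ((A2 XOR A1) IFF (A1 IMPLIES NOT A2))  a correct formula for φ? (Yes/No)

Yes

Evaluate (NOT (NOT A2 IFF NOT A1) IMPLIES (A3 IMPLIES A2)) AND ((A2 XOR A1) IFF (A1 IMPLIES NOT A2)) on each row and compare to φ:
  A1=0, A2=0, A3=0: formula gives 0, φ = 0 ✓
  A1=0, A2=0, A3=1: formula gives 0, φ = 0 ✓
  A1=0, A2=1, A3=0: formula gives 1, φ = 1 ✓
  A1=0, A2=1, A3=1: formula gives 1, φ = 1 ✓
  A1=1, A2=0, A3=0: formula gives 1, φ = 1 ✓
  …and likewise for the remaining 3 rows.
No disagreement on any input; they are logically equivalent.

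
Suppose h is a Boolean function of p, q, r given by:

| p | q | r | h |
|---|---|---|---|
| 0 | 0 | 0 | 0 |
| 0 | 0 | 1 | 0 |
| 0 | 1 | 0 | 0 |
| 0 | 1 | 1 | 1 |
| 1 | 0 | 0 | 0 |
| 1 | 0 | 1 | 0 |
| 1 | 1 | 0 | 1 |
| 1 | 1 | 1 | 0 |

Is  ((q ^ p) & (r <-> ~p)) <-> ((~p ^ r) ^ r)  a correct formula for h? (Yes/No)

No

Check the formula against h row by row:
  p=0, q=0, r=0: formula gives 0, h = 0 ✓
  p=0, q=0, r=1: formula gives 0, h = 0 ✓
  p=0, q=1, r=0: formula gives 0, h = 0 ✓
  p=0, q=1, r=1: formula gives 1, h = 1 ✓
  p=1, q=0, r=0: formula gives 0, h = 0 ✓
  p=1, q=0, r=1: formula gives 1, but h = 0 ✗
A single disagreement suffices: at (1,0,1) they differ, so the formula does not compute h.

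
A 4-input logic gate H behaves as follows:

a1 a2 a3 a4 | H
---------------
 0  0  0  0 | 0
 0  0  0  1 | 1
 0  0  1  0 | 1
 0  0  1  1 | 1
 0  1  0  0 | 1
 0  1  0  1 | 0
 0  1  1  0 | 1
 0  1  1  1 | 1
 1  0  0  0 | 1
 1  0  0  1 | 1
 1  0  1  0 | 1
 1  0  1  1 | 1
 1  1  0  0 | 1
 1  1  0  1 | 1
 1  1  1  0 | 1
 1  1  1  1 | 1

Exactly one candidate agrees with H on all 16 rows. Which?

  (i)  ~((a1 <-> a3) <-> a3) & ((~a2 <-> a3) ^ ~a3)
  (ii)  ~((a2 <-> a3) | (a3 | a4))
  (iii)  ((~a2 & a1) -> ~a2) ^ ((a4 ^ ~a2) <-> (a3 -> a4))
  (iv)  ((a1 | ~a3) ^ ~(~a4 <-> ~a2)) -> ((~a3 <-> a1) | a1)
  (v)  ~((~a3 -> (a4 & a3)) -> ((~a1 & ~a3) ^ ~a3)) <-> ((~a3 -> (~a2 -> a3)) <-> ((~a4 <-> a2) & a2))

(i): at (0,0,0,0) it gives 1, but H = 0 — eliminated.
(ii): at (0,0,0,1) it gives 0, but H = 1 — eliminated.
(iii): at (0,1,1,0) it gives 0, but H = 1 — eliminated.
(v): at (0,0,0,1) it gives 0, but H = 1 — eliminated.
That leaves (iv). Evaluating it on every row reproduces the table of H exactly.

iv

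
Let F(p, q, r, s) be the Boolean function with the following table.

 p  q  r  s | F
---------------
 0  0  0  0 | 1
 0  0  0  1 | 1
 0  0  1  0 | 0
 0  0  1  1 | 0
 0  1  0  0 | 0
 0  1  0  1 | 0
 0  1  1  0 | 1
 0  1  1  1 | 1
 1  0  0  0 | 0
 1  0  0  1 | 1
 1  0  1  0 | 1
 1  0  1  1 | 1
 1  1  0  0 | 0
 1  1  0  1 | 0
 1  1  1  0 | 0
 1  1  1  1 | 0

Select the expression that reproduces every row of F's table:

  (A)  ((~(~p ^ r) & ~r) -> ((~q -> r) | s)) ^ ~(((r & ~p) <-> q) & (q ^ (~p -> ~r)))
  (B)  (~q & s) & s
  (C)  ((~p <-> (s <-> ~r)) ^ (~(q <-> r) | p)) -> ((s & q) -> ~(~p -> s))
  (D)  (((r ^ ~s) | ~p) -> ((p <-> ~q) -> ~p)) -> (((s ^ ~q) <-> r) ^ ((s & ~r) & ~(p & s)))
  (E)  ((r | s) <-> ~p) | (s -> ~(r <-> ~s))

A

(B): at (0,0,0,0) it gives 0, but F = 1 — eliminated.
(C): at (0,0,1,0) it gives 1, but F = 0 — eliminated.
(D): at (0,0,0,0) it gives 0, but F = 1 — eliminated.
(E): at (0,0,1,0) it gives 1, but F = 0 — eliminated.
Only (A) survives; checking it on all 16 rows confirms it matches F.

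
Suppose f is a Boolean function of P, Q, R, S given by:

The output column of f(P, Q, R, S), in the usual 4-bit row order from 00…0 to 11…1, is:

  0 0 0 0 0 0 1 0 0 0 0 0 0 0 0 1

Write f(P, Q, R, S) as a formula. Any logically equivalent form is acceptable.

Collect the rows where f=1 — (0,1,1,0), (1,1,1,1) — and write one minterm per row: ¬P·Q·R·¬S, P·Q·R·S. Their union (logical OR) reproduces the table exactly.

f(P, Q, R, S) = (((NOT P AND Q) AND R) AND NOT S) OR (((P AND Q) AND R) AND S)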